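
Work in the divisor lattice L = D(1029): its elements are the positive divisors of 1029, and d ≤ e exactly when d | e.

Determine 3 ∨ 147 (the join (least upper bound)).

In the divisibility order, the join is the least common multiple: lcm(3, 147) = 147.

147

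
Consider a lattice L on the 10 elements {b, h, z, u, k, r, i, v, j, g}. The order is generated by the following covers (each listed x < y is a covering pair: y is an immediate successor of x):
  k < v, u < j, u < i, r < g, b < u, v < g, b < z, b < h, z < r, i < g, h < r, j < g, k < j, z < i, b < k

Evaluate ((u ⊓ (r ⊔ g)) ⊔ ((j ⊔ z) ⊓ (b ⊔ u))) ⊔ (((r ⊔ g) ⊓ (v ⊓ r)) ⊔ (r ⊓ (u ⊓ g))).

u

r ∨ g = g
u ∧ g = u
j ∨ z = g
b ∨ u = u
g ∧ u = u
u ∨ u = u
r ∨ g = g
v ∧ r = b
g ∧ b = b
u ∧ g = u
r ∧ u = b
b ∨ b = b
u ∨ b = u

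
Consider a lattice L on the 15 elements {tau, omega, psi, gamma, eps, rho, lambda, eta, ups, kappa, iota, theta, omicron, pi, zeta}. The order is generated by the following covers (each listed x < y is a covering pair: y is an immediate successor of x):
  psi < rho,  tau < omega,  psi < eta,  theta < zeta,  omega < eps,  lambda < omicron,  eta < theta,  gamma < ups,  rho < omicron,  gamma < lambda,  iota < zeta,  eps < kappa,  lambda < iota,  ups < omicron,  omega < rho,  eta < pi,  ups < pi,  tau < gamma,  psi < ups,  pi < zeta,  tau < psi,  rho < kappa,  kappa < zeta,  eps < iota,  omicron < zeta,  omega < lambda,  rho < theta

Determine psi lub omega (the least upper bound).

rho

Common upper bounds of {psi, omega}: kappa, omicron, rho, theta, zeta.
The least among these is rho.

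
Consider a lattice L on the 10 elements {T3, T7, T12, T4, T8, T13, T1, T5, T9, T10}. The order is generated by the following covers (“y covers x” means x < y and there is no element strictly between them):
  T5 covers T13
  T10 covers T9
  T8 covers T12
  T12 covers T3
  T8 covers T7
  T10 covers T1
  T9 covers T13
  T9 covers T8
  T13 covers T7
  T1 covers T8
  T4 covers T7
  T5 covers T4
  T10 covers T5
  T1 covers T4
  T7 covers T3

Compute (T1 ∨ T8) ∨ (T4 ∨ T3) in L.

T1

T1 ∨ T8 = T1
T4 ∨ T3 = T4
T1 ∨ T4 = T1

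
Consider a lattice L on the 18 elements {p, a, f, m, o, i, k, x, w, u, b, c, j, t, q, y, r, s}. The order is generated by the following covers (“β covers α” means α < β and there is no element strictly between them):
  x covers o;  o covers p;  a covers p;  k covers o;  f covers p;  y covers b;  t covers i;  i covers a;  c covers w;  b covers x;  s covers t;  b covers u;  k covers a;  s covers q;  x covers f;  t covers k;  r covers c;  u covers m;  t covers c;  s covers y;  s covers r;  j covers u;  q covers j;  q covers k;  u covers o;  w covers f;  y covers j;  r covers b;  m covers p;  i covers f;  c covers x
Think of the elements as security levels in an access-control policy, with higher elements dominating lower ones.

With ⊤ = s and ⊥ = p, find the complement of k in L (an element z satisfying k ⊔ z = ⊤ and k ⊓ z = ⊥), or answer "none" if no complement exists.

none

For every candidate z, either k ∨ z ≠ s or k ∧ z ≠ p; no complement exists.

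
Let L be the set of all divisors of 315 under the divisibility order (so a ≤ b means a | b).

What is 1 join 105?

105

In the divisibility order, the join is the least common multiple: lcm(1, 105) = 105.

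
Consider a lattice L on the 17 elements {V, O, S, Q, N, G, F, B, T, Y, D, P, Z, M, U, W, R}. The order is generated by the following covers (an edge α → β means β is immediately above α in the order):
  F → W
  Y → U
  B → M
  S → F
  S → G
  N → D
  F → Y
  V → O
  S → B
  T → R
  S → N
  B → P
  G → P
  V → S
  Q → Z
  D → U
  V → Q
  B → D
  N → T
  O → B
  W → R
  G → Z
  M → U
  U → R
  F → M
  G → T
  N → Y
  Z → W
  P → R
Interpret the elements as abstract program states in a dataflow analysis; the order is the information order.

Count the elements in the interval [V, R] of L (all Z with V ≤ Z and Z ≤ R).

17

The interval [V, R] = {B, D, F, G, M, N, O, P, Q, R, S, T, U, V, W, Y, Z}, which has 17 elements.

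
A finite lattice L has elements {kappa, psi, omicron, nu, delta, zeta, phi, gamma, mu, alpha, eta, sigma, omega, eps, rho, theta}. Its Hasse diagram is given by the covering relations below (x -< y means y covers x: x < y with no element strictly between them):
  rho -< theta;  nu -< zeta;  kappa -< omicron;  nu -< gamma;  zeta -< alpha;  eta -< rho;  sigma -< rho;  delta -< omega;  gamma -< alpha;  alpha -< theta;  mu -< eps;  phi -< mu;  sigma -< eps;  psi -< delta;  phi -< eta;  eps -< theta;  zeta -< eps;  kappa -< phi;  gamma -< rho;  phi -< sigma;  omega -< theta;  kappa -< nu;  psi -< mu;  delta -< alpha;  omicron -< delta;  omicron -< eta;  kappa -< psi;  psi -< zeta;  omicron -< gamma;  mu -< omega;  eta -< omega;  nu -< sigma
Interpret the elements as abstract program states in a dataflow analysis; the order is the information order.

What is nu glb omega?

Common lower bounds of {nu, omega}: kappa.
The greatest among these is kappa.

kappa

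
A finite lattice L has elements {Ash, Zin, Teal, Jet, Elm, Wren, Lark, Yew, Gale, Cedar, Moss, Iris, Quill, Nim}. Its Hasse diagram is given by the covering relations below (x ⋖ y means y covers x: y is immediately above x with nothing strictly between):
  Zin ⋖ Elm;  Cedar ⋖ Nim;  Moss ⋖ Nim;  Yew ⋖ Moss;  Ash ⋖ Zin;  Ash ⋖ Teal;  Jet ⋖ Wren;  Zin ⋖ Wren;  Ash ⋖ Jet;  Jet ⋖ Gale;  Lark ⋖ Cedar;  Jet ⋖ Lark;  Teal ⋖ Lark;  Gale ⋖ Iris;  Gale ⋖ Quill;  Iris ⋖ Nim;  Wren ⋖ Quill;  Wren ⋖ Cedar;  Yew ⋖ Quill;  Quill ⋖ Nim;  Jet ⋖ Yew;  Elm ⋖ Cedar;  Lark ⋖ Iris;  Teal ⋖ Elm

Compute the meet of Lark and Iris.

Lark

Common lower bounds of {Lark, Iris}: Ash, Jet, Lark, Teal.
The greatest among these is Lark.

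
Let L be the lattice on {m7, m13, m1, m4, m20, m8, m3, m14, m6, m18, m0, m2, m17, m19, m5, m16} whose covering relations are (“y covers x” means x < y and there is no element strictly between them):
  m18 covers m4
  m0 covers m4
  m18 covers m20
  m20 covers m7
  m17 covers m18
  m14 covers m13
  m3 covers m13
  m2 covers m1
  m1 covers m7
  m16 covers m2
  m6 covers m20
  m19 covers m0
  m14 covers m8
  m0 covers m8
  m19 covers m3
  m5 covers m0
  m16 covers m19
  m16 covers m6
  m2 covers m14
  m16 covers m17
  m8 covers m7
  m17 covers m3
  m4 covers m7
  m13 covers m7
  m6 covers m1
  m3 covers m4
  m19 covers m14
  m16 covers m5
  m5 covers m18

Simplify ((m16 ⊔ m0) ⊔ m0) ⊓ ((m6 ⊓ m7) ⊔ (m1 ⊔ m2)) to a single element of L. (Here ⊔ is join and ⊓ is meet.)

m2

m16 ∨ m0 = m16
m16 ∨ m0 = m16
m6 ∧ m7 = m7
m1 ∨ m2 = m2
m7 ∨ m2 = m2
m16 ∧ m2 = m2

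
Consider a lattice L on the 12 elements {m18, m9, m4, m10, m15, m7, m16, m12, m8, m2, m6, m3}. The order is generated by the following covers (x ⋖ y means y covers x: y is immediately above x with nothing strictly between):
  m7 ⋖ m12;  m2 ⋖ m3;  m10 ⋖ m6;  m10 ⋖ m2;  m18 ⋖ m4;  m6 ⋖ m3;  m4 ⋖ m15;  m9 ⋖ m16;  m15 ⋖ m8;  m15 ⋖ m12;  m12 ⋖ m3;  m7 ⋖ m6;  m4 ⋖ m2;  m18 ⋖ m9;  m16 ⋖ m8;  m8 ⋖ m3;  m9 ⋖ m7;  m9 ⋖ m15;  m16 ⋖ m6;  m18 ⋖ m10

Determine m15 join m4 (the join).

m15

Common upper bounds of {m15, m4}: m12, m15, m3, m8.
The least among these is m15.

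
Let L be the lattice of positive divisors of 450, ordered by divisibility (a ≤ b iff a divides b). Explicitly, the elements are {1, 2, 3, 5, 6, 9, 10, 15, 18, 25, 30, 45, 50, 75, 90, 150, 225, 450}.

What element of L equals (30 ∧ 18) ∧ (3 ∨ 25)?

3

30 ∧ 18 = 6
3 ∨ 25 = 75
6 ∧ 75 = 3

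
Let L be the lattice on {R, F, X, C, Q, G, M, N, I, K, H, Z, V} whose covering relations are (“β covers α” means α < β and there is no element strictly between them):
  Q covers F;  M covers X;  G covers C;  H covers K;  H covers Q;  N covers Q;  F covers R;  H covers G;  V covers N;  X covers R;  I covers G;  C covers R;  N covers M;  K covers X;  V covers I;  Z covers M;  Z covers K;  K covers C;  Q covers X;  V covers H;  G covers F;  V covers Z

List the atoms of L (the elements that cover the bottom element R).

The atoms are exactly the elements that cover R: C, F, X.

C, F, X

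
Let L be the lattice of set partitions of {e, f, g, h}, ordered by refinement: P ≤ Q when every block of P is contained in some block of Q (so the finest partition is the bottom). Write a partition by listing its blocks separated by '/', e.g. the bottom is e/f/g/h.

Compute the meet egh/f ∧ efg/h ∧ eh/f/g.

Common lower bounds of {egh/f, efg/h, eh/f/g}: e/f/g/h.
The greatest among these is e/f/g/h.

e/f/g/h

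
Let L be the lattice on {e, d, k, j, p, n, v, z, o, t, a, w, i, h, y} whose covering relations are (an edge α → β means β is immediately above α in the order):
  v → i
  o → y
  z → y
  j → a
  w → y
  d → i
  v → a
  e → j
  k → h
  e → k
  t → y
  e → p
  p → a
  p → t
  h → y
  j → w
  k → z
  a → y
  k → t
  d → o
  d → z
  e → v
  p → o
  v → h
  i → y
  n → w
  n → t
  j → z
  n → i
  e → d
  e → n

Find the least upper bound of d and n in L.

i

Common upper bounds of {d, n}: i, y.
The least among these is i.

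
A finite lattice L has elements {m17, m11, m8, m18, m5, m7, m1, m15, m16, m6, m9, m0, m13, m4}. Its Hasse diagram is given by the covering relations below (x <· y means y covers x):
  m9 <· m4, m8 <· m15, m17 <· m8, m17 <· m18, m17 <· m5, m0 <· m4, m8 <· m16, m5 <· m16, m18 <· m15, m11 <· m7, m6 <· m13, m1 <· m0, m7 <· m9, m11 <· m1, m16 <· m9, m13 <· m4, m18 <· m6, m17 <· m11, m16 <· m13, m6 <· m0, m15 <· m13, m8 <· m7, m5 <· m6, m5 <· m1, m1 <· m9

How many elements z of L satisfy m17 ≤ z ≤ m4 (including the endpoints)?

The interval [m17, m4] = {m0, m1, m11, m13, m15, m16, m17, m18, m4, m5, m6, m7, m8, m9}, which has 14 elements.

14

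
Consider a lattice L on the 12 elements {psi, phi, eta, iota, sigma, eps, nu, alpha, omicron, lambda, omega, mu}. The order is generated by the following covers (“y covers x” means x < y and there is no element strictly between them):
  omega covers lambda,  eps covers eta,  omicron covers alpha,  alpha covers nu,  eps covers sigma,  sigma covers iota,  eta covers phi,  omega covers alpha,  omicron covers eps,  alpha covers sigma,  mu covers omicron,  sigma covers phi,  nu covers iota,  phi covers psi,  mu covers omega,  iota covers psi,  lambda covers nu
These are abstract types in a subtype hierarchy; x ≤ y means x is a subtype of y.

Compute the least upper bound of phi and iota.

Common upper bounds of {phi, iota}: alpha, eps, mu, omega, omicron, sigma.
The least among these is sigma.

sigma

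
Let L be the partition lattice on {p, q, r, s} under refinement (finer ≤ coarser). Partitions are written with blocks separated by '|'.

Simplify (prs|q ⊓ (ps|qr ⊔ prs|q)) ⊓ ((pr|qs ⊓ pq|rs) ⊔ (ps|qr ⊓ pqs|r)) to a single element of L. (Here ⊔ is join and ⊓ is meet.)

ps|q|r

ps|qr ∨ prs|q = pqrs
prs|q ∧ pqrs = prs|q
pr|qs ∧ pq|rs = p|q|r|s
ps|qr ∧ pqs|r = ps|q|r
p|q|r|s ∨ ps|q|r = ps|q|r
prs|q ∧ ps|q|r = ps|q|r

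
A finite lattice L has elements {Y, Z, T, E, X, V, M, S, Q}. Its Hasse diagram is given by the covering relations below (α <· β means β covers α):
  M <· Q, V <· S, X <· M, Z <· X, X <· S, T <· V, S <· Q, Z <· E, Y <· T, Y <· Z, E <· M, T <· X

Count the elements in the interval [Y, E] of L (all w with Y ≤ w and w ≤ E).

The interval [Y, E] = {E, Y, Z}, which has 3 elements.

3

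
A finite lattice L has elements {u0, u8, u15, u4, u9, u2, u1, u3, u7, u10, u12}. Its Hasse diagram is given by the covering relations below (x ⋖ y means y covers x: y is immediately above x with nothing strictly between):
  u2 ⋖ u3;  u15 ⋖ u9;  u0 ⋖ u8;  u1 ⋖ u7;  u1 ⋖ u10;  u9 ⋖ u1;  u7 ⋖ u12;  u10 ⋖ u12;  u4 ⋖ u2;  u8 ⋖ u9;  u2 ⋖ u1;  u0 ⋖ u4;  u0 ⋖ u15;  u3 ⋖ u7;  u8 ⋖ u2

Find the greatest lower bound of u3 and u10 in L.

Common lower bounds of {u3, u10}: u0, u2, u4, u8.
The greatest among these is u2.

u2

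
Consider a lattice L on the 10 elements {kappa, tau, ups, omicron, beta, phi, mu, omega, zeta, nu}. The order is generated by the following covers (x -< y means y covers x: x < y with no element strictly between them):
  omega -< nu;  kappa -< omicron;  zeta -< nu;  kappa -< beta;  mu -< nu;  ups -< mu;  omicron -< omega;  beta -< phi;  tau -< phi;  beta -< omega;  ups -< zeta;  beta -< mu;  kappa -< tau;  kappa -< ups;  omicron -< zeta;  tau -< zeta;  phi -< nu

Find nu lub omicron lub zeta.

Common upper bounds of {nu, omicron, zeta}: nu.
The least among these is nu.

nu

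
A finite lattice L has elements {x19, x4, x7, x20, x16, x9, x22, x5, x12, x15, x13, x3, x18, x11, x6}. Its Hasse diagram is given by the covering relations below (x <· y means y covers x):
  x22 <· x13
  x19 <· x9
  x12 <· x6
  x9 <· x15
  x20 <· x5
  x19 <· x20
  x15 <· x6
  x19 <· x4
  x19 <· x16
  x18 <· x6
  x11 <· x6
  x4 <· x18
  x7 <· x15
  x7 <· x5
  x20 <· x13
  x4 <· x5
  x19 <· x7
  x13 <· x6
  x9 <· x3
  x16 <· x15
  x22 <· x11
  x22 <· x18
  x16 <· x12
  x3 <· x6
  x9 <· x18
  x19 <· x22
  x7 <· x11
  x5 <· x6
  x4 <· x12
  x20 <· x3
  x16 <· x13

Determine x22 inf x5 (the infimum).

Common lower bounds of {x22, x5}: x19.
The greatest among these is x19.

x19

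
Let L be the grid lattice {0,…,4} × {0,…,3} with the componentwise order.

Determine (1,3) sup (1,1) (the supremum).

Common upper bounds of {(1,3), (1,1)}: (1,3), (2,3), (3,3), (4,3).
The least among these is (1,3).

(1,3)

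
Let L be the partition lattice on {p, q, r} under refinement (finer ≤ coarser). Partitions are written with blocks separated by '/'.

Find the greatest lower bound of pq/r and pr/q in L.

The meet (common refinement) of pq/r and pr/q intersects blocks pairwise, giving p/q/r.

p/q/r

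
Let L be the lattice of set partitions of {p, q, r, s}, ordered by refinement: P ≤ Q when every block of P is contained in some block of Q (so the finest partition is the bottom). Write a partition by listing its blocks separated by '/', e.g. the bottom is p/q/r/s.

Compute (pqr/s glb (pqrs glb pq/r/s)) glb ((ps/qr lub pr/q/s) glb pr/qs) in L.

pqrs ∧ pq/r/s = pq/r/s
pqr/s ∧ pq/r/s = pq/r/s
ps/qr ∨ pr/q/s = pqrs
pqrs ∧ pr/qs = pr/qs
pq/r/s ∧ pr/qs = p/q/r/s

p/q/r/s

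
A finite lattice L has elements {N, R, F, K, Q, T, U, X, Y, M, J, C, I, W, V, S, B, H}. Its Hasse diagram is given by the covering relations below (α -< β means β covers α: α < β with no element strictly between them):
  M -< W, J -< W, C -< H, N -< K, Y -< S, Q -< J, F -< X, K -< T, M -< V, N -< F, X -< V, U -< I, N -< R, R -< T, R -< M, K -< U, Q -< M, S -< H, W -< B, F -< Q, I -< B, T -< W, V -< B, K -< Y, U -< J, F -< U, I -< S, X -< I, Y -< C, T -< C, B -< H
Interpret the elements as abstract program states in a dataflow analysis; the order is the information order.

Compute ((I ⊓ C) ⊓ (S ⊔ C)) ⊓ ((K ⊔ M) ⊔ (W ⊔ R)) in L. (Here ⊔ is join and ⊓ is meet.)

K

I ∧ C = K
S ∨ C = H
K ∧ H = K
K ∨ M = W
W ∨ R = W
W ∨ W = W
K ∧ W = K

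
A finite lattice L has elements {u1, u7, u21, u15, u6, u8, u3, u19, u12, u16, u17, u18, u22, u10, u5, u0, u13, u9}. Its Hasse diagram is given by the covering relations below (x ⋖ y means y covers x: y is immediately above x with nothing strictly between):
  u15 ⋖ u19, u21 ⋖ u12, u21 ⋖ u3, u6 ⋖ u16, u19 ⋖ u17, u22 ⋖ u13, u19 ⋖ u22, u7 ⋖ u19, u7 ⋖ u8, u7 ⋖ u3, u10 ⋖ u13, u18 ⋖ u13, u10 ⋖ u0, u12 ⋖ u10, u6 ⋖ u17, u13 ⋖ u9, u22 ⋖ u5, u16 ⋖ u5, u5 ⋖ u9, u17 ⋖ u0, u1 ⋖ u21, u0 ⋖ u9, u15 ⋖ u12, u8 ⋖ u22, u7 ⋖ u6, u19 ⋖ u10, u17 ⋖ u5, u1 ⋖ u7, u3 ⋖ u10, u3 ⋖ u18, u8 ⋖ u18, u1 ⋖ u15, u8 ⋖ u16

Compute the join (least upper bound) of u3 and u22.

u13

Common upper bounds of {u3, u22}: u13, u9.
The least among these is u13.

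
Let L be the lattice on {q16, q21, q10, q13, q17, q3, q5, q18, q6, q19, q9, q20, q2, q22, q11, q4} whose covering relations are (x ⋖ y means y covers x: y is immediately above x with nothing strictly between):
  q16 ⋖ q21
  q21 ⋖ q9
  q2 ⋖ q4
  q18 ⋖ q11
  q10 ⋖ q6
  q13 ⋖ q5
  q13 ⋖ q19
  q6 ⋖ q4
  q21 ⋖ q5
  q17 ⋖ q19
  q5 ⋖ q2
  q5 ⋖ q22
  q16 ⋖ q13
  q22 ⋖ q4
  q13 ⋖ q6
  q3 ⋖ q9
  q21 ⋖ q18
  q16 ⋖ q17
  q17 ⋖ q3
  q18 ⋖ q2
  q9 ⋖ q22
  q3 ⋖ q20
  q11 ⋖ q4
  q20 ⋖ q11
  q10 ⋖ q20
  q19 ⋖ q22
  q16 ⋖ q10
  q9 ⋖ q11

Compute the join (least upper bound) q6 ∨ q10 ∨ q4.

q4

Common upper bounds of {q6, q10, q4}: q4.
The least among these is q4.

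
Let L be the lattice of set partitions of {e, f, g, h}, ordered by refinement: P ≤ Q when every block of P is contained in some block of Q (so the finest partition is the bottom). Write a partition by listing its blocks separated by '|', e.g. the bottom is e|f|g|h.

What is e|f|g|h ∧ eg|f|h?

e|f|g|h

Common lower bounds of {e|f|g|h, eg|f|h}: e|f|g|h.
The greatest among these is e|f|g|h.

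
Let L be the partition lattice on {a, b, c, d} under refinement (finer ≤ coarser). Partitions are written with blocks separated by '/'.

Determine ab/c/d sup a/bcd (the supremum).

The join of ab/c/d and a/bcd merges any blocks that overlap across the partitions, giving abcd.

abcd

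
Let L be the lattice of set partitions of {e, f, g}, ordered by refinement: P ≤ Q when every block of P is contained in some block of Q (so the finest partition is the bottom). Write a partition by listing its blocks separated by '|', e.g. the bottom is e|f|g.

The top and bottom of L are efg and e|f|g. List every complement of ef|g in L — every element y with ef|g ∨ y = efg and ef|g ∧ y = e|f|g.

eg|f, e|fg

Need y with ef|g ∨ y = efg and ef|g ∧ y = e|f|g.
Checking each element gives: eg|f, e|fg.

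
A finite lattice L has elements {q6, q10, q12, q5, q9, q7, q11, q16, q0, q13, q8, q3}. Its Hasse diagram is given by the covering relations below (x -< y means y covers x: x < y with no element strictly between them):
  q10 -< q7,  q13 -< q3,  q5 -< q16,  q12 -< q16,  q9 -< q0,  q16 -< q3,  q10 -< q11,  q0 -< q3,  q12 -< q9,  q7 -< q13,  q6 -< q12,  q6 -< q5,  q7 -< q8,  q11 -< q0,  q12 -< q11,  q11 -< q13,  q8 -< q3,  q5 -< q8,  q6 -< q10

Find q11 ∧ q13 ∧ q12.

Common lower bounds of {q11, q13, q12}: q12, q6.
The greatest among these is q12.

q12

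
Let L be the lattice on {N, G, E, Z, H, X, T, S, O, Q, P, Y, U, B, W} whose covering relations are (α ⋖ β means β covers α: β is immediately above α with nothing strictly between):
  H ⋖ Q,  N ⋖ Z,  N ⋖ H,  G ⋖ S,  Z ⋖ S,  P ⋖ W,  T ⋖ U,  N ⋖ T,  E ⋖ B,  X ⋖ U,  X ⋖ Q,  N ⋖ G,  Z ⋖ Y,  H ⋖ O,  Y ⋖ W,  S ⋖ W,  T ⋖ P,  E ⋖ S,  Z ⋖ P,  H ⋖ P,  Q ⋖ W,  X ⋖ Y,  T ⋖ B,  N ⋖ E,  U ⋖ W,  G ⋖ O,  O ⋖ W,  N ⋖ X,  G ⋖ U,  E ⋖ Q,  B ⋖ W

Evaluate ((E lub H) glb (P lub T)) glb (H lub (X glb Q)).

E ∨ H = Q
P ∨ T = P
Q ∧ P = H
X ∧ Q = X
H ∨ X = Q
H ∧ Q = H

H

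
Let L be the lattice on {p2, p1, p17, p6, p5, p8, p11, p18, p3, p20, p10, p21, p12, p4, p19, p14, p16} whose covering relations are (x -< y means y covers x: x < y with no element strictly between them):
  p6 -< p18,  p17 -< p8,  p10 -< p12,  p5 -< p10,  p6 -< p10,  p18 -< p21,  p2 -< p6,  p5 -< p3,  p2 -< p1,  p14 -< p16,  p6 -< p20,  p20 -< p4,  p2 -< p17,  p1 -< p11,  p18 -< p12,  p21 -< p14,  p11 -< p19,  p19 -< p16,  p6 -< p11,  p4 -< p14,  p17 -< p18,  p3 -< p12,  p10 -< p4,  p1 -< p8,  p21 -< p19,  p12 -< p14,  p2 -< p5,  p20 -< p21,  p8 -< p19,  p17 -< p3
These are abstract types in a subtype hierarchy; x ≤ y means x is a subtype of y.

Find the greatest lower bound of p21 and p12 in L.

p18

Common lower bounds of {p21, p12}: p17, p18, p2, p6.
The greatest among these is p18.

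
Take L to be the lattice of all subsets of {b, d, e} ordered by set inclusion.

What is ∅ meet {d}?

∅

Common lower bounds of {∅, {d}}: ∅.
The greatest among these is ∅.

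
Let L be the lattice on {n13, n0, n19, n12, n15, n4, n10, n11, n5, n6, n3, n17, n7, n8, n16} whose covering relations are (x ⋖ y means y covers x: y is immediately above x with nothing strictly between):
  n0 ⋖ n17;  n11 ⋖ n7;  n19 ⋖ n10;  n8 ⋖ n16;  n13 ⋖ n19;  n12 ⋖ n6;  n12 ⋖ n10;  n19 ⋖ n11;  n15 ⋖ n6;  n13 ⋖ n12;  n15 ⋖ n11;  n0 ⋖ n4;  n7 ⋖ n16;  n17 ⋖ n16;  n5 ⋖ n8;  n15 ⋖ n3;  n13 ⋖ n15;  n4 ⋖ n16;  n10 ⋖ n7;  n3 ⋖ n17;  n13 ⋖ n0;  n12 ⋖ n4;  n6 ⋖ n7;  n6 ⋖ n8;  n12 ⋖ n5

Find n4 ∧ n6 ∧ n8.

Common lower bounds of {n4, n6, n8}: n12, n13.
The greatest among these is n12.

n12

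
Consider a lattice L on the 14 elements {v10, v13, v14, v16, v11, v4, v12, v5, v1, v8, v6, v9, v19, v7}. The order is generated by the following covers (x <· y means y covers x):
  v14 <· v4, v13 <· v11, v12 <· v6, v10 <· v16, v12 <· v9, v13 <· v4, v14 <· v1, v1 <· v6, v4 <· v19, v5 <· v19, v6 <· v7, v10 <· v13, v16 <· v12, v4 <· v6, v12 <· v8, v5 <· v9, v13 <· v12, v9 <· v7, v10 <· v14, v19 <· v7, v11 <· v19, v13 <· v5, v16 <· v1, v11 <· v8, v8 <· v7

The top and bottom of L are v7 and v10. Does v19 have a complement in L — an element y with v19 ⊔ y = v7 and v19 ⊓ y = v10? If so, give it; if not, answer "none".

Need y with v19 ∨ y = v7 and v19 ∧ y = v10.
Checking each element gives: v16.

v16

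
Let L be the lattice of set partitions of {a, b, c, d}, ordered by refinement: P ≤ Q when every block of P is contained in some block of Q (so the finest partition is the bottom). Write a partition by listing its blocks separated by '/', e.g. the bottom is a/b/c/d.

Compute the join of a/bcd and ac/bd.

abcd

Common upper bounds of {a/bcd, ac/bd}: abcd.
The least among these is abcd.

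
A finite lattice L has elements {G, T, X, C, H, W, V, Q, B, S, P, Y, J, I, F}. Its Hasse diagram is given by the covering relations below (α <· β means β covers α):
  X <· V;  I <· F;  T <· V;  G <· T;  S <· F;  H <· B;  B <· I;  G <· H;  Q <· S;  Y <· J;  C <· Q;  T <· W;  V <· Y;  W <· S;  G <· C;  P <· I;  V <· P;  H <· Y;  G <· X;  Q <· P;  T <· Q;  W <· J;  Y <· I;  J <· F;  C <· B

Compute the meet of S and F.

Common lower bounds of {S, F}: C, G, Q, S, T, W.
The greatest among these is S.

S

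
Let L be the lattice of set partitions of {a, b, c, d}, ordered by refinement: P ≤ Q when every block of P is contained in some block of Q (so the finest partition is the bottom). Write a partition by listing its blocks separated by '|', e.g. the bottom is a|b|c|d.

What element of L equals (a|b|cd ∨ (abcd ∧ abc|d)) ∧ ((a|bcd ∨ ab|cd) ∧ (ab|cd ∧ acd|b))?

abcd ∧ abc|d = abc|d
a|b|cd ∨ abc|d = abcd
a|bcd ∨ ab|cd = abcd
ab|cd ∧ acd|b = a|b|cd
abcd ∧ a|b|cd = a|b|cd
abcd ∧ a|b|cd = a|b|cd

a|b|cd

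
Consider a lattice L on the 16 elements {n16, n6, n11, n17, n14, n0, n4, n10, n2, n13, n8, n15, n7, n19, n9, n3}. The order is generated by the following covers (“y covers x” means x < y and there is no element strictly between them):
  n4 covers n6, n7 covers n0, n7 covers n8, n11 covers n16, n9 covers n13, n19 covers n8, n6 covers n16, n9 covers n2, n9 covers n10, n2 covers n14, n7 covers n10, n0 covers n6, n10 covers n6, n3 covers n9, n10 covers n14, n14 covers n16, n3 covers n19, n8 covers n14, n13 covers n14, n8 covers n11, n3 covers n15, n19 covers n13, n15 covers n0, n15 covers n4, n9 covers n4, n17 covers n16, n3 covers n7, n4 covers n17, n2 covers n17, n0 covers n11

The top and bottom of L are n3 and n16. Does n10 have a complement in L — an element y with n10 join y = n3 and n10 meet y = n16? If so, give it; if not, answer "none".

For every candidate y, either n10 ∨ y ≠ n3 or n10 ∧ y ≠ n16; no complement exists.

none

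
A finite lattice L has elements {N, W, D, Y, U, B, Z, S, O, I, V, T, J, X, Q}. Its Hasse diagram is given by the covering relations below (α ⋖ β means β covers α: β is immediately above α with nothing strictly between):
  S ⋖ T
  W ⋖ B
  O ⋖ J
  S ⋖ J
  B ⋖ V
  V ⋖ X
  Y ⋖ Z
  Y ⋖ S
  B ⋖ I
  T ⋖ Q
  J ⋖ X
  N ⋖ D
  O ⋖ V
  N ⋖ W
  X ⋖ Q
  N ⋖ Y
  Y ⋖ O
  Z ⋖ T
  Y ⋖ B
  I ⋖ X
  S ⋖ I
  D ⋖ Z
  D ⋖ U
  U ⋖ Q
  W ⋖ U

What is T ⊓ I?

Common lower bounds of {T, I}: N, S, Y.
The greatest among these is S.

S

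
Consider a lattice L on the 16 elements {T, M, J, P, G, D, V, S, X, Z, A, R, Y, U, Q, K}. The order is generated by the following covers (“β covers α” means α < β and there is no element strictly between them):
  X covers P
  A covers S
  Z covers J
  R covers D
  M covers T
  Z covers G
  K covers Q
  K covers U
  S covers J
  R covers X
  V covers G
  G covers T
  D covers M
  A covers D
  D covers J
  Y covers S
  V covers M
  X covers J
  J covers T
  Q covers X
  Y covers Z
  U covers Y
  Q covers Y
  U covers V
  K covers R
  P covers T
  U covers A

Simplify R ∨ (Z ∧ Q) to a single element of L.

K

Z ∧ Q = Z
R ∨ Z = K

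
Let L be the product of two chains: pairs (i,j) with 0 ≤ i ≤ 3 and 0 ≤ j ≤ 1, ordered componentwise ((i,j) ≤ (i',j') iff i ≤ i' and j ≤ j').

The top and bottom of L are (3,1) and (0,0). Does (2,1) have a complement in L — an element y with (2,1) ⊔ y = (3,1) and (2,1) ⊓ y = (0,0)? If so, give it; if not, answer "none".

none

For every candidate y, either (2,1) ∨ y ≠ (3,1) or (2,1) ∧ y ≠ (0,0); no complement exists.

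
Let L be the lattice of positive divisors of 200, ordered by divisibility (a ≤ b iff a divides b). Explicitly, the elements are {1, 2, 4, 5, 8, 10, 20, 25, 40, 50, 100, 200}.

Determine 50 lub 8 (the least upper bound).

In the divisibility order, the join is the least common multiple: lcm(50, 8) = 200.

200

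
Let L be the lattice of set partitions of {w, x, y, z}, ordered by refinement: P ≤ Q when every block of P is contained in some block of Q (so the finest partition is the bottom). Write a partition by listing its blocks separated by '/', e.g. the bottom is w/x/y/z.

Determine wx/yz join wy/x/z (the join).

The join of wx/yz and wy/x/z merges any blocks that overlap across the partitions, giving wxyz.

wxyz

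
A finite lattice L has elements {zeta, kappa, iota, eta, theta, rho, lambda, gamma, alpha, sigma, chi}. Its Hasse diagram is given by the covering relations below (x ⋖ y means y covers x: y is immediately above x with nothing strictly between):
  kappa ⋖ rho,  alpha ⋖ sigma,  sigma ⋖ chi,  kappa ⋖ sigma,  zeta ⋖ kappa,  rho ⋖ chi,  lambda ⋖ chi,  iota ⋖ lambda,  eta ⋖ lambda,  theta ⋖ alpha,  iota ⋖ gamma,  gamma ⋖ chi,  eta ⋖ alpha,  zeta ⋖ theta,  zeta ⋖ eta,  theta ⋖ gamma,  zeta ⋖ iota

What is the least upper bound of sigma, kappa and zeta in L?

Common upper bounds of {sigma, kappa, zeta}: chi, sigma.
The least among these is sigma.

sigma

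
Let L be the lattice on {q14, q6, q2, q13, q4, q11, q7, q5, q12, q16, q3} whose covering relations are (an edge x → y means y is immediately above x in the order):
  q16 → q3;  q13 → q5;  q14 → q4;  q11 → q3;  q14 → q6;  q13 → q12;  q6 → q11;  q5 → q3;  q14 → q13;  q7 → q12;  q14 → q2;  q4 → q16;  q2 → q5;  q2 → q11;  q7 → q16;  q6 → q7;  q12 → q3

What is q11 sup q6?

q11

Common upper bounds of {q11, q6}: q11, q3.
The least among these is q11.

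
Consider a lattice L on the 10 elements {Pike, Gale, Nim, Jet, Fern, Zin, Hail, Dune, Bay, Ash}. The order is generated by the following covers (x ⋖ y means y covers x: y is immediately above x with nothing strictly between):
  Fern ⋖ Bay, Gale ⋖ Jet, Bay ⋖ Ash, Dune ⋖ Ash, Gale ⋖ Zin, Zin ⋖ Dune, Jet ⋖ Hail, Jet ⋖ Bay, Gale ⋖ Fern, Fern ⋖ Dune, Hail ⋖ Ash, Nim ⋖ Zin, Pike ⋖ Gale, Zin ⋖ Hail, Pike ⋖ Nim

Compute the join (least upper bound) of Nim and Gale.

Common upper bounds of {Nim, Gale}: Ash, Dune, Hail, Zin.
The least among these is Zin.

Zin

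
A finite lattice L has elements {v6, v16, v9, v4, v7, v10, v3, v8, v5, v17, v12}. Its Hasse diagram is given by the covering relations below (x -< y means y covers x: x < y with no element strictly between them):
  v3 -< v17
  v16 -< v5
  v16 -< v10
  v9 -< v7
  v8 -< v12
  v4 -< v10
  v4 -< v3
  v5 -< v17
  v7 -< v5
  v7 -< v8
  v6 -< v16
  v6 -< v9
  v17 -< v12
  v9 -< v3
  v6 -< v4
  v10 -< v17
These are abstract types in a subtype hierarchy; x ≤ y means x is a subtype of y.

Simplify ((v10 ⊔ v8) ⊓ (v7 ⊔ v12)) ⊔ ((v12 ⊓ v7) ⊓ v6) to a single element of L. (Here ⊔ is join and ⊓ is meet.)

v12

v10 ∨ v8 = v12
v7 ∨ v12 = v12
v12 ∧ v12 = v12
v12 ∧ v7 = v7
v7 ∧ v6 = v6
v12 ∨ v6 = v12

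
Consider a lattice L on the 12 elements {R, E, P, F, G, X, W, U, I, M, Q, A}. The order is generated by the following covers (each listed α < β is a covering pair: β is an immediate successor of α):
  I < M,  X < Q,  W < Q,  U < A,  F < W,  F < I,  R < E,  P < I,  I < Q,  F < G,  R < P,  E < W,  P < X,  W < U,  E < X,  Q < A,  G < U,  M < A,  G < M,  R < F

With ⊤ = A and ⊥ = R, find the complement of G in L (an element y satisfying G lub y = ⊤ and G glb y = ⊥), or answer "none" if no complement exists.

Need y with G ∨ y = A and G ∧ y = R.
Checking each element gives: X.

X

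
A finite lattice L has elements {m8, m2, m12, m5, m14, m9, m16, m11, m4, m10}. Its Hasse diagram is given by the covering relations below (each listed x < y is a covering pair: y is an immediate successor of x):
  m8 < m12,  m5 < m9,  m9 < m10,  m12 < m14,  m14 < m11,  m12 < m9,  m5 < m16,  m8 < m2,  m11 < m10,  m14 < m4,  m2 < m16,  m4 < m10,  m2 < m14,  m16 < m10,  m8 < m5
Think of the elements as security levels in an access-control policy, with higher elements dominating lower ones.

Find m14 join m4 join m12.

Common upper bounds of {m14, m4, m12}: m10, m4.
The least among these is m4.

m4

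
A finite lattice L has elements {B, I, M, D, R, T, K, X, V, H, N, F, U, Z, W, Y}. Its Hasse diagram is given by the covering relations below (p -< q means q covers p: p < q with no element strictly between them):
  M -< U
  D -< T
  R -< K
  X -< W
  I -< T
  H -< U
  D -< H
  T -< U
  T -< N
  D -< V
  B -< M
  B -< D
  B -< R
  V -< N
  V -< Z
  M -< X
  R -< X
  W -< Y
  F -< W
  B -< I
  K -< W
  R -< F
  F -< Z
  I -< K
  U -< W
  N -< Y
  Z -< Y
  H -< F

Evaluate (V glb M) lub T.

T

V ∧ M = B
B ∨ T = T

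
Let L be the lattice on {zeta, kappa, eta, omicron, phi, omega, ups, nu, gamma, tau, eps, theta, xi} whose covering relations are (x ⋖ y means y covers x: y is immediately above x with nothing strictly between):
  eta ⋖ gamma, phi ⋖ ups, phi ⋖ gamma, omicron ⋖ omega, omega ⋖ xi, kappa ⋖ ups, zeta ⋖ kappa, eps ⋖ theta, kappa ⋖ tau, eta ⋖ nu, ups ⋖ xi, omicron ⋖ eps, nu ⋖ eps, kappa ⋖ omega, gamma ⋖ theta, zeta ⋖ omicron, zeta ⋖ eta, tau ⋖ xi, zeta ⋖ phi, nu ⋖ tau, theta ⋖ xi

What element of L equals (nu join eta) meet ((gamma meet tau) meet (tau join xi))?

eta

nu ∨ eta = nu
gamma ∧ tau = eta
tau ∨ xi = xi
eta ∧ xi = eta
nu ∧ eta = eta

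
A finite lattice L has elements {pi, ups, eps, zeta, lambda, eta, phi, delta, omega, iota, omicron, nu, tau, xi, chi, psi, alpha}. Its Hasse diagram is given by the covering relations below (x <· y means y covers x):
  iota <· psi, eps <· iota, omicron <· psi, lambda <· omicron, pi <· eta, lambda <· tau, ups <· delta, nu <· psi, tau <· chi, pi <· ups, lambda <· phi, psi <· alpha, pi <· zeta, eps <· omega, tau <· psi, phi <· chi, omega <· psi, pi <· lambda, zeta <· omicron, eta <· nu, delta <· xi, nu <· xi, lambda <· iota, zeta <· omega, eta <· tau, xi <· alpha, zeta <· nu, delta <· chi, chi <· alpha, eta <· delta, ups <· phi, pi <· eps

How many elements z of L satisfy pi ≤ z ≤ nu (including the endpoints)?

4

The interval [pi, nu] = {eta, nu, pi, zeta}, which has 4 elements.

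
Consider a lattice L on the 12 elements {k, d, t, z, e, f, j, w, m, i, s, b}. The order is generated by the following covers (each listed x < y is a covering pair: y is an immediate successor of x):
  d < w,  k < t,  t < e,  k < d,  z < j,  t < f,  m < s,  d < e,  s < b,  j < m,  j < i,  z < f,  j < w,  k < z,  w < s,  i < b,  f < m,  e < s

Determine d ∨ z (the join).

Common upper bounds of {d, z}: b, s, w.
The least among these is w.

w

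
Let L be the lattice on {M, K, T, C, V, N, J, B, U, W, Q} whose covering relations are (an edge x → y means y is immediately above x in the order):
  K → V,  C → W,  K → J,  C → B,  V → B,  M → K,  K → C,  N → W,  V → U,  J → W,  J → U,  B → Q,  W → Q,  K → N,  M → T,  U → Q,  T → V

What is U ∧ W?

J

Common lower bounds of {U, W}: J, K, M.
The greatest among these is J.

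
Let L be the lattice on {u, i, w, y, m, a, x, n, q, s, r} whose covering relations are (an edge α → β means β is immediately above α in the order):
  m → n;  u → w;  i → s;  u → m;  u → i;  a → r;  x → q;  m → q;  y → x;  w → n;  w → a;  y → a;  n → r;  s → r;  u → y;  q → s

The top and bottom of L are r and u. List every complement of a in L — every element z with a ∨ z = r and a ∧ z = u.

i, m

Need z with a ∨ z = r and a ∧ z = u.
Checking each element gives: i, m.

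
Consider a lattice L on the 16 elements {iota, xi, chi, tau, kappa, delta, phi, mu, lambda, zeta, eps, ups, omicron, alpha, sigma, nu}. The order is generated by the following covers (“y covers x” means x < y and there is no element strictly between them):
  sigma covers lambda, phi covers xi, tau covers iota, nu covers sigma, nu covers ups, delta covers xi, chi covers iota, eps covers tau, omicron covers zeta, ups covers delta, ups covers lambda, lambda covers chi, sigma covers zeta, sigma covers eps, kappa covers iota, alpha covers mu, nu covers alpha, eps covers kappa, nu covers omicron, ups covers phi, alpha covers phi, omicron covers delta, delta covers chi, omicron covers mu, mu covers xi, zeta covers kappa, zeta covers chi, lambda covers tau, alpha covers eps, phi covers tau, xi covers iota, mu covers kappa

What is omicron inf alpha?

Common lower bounds of {omicron, alpha}: iota, kappa, mu, xi.
The greatest among these is mu.

mu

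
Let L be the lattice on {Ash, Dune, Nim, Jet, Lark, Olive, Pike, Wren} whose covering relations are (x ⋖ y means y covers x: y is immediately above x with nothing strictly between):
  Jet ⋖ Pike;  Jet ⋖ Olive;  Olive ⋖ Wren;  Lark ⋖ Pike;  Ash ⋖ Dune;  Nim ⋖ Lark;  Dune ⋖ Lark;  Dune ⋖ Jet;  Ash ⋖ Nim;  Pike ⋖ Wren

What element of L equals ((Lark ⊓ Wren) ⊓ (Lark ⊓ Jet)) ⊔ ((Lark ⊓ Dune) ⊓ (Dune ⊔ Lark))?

Lark ∧ Wren = Lark
Lark ∧ Jet = Dune
Lark ∧ Dune = Dune
Lark ∧ Dune = Dune
Dune ∨ Lark = Lark
Dune ∧ Lark = Dune
Dune ∨ Dune = Dune

Dune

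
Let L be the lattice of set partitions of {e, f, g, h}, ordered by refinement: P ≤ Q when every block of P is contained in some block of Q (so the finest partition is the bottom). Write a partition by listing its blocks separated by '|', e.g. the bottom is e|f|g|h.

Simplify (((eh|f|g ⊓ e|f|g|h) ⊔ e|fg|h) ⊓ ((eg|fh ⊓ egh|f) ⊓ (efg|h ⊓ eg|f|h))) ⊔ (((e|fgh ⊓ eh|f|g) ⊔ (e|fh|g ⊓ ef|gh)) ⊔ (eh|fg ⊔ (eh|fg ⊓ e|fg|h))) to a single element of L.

eh|f|g ∧ e|f|g|h = e|f|g|h
e|f|g|h ∨ e|fg|h = e|fg|h
eg|fh ∧ egh|f = eg|f|h
efg|h ∧ eg|f|h = eg|f|h
eg|f|h ∧ eg|f|h = eg|f|h
e|fg|h ∧ eg|f|h = e|f|g|h
e|fgh ∧ eh|f|g = e|f|g|h
e|fh|g ∧ ef|gh = e|f|g|h
e|f|g|h ∨ e|f|g|h = e|f|g|h
eh|fg ∧ e|fg|h = e|fg|h
eh|fg ∨ e|fg|h = eh|fg
e|f|g|h ∨ eh|fg = eh|fg
e|f|g|h ∨ eh|fg = eh|fg

eh|fg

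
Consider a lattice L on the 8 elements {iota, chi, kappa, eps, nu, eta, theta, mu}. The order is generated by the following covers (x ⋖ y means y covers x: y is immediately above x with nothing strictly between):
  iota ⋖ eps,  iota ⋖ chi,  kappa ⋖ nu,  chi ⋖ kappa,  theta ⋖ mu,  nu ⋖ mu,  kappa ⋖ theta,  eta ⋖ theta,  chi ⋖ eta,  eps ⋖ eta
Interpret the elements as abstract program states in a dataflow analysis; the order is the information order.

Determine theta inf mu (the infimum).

theta

Common lower bounds of {theta, mu}: chi, eps, eta, iota, kappa, theta.
The greatest among these is theta.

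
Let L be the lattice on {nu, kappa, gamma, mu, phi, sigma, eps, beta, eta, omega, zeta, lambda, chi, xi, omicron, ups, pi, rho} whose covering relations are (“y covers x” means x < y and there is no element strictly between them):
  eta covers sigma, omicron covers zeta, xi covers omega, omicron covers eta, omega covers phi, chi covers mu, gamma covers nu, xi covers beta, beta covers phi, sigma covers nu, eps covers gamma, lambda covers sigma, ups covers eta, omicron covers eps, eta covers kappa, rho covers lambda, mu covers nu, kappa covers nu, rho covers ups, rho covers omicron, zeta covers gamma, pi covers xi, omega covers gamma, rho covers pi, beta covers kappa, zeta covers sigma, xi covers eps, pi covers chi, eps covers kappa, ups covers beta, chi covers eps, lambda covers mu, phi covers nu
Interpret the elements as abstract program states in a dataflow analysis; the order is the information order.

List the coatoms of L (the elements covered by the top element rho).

lambda, omicron, pi, ups

The coatoms are exactly the elements covered by rho: lambda, omicron, pi, ups.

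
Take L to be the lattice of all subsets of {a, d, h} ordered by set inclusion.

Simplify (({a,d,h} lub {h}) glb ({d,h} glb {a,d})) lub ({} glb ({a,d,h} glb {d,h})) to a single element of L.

{d}

{a,d,h} ∨ {h} = {a,d,h}
{d,h} ∧ {a,d} = {d}
{a,d,h} ∧ {d} = {d}
{a,d,h} ∧ {d,h} = {d,h}
{} ∧ {d,h} = {}
{d} ∨ {} = {d}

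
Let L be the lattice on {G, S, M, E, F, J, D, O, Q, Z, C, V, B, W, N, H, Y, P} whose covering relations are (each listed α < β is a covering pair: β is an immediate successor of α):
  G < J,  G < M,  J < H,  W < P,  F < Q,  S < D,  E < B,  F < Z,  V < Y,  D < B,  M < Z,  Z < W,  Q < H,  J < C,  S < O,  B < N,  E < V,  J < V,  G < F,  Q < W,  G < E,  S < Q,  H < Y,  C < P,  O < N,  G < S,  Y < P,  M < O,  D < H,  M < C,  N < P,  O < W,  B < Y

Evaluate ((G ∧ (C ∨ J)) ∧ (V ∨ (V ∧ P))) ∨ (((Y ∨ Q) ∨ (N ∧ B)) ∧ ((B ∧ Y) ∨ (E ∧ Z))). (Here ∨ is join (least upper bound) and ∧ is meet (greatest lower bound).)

B

C ∨ J = C
G ∧ C = G
V ∧ P = V
V ∨ V = V
G ∧ V = G
Y ∨ Q = Y
N ∧ B = B
Y ∨ B = Y
B ∧ Y = B
E ∧ Z = G
B ∨ G = B
Y ∧ B = B
G ∨ B = B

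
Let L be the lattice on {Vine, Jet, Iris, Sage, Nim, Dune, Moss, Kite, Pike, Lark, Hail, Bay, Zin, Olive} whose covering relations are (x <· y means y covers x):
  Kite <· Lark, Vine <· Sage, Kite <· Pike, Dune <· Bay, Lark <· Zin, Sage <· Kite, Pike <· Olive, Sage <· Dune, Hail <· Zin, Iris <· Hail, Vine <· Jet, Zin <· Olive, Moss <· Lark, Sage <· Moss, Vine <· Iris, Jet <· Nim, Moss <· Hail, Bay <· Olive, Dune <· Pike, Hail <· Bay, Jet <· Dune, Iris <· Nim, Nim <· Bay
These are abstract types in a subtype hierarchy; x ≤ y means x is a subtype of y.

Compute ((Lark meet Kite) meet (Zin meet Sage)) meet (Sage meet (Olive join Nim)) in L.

Lark ∧ Kite = Kite
Zin ∧ Sage = Sage
Kite ∧ Sage = Sage
Olive ∨ Nim = Olive
Sage ∧ Olive = Sage
Sage ∧ Sage = Sage

Sage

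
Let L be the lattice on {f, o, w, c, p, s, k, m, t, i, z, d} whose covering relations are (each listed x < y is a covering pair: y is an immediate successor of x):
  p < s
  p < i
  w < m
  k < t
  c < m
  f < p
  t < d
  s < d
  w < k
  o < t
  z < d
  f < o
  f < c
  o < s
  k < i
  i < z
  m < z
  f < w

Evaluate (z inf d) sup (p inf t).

z

z ∧ d = z
p ∧ t = f
z ∨ f = z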